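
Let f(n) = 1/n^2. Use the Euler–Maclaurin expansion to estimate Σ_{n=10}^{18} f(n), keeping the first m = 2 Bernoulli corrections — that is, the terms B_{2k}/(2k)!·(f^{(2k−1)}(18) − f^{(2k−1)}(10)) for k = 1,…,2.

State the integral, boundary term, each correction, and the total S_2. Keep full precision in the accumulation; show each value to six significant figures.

S_2 ≈ 0.0511254

The integral term ∫_10^18 1/x^2 dx = 0.0444444.
Endpoint term: (f(10) + f(18))/2 = (0.0100000 + 0.00308642)/2 = 0.00654321.
Running total after boundary: 0.0509877.
Order-1 term: 1/12 · (-0.000342936 − (-0.00200000)) = 0.000138089.
Partial sum through k=1: 0.0511257.
Order-2 term: −1/720 · (-1.27013e-05 − (-0.000240000)) = -3.15693e-07.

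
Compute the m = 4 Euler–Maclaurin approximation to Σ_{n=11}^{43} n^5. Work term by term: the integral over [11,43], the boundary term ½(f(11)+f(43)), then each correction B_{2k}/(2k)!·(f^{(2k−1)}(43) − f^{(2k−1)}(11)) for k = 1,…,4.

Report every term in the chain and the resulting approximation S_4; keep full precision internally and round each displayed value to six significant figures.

The integral term ∫_11^43 x^5 dx = 1.05327e+09.
Endpoint term: (f(11) + f(43))/2 = (161051 + 1.47008e+08)/2 = 7.35847e+07.
So far: 1.12685e+09.
Correction k=1: B_{2}/2! · (f^{(1)}(43) − f^{(1)}(11)) = 1/12 · (1.70940e+07 − 73205.0) = 1.41840e+06.
After k=1: 1.12827e+09.
Correction k=2: B_{4}/4! · (f^{(3)}(43) − f^{(3)}(11)) = −1/720 · (110940 − 7260.00) = -144.000.
After k=2: 1.12827e+09.
Correction k=3: B_{6}/6! · (f^{(5)}(43) − f^{(5)}(11)) = 1/30240 · (120.000 − 120.000) = 0.00000.
After k=3: 1.12827e+09.
Correction k=4: B_{8}/8! · (f^{(7)}(43) − f^{(7)}(11)) = −1/1209600 · (0.00000 − 0.00000) = 0.00000.

S_4 ≈ 1.12827e+09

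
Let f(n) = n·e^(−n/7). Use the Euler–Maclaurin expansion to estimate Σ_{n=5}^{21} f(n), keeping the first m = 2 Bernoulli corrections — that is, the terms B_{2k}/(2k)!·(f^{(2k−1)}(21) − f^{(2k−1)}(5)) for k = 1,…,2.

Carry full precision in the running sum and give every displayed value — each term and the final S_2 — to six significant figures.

The integral term ∫_5^21 x·e^(−x/7) dx = 31.3632.
Endpoint term: (f(5) + f(21))/2 = (2.44771 + 1.04553)/2 = 1.74662.
Integral + boundary = 33.1099.
Correction k=1: B_{2}/2! · (f^{(1)}(21) − f^{(1)}(5)) = 1/12 · (-0.0995741 − 0.139869) = -0.0199536.
Running total after k=1: 33.0899.
Correction k=2: B_{4}/4! · (f^{(3)}(21) − f^{(3)}(5)) = −1/720 · (0.00000 − 0.0228358) = 3.17163e-05.

S_2 ≈ 33.0899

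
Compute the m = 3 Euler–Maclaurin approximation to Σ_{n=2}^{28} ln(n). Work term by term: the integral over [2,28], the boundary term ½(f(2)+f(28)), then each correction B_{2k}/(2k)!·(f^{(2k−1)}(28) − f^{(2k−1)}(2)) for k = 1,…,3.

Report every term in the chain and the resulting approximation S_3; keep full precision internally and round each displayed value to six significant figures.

S_3 ≈ 67.8897

The integral term ∫_2^28 ln(x) dx = 65.9154.
Endpoint term: (f(2) + f(28))/2 = (0.693147 + 3.33220)/2 = 2.01268.
So far: 67.9281.
Order-1 term: 1/12 · (0.0357143 − 0.500000) = -0.0386905.
Partial sum through k=1: 67.8894.
Order-2 term: −1/720 · (9.11079e-05 − 0.250000) = 0.000347096.
Partial sum through k=2: 67.8898.
Order-3 term: 1/30240 · (1.39451e-06 − 0.750000) = -2.48015e-05.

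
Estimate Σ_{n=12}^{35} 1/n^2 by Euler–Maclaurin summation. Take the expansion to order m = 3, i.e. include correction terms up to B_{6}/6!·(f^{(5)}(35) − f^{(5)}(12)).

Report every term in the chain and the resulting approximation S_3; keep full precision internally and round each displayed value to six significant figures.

∫_12^35 1/x^2 dx evaluates to 0.0547619.
½[f(12) + f(35)] = ½[0.00694444 + 0.000816327] = 0.00388039.
Integral + boundary = 0.0586423.
k=1: B_{2}/(2)! × [f^{(1)}(35) − f^{(1)}(12)] = 1/12 × (-4.66472e-05 − (-0.00115741)) = 9.25633e-05.
Running total after k=1: 0.0587349.
k=2: B_{4}/(4)! × [f^{(3)}(35) − f^{(3)}(12)] = −1/720 × (-4.56952e-07 − (-9.64506e-05)) = -1.33325e-07.
Running total after k=2: 0.0587347.
k=3: B_{6}/(6)! × [f^{(5)}(35) − f^{(5)}(12)] = 1/30240 × (-1.11907e-08 − (-2.00939e-05)) = 6.64110e-10.

S_3 ≈ 0.0587347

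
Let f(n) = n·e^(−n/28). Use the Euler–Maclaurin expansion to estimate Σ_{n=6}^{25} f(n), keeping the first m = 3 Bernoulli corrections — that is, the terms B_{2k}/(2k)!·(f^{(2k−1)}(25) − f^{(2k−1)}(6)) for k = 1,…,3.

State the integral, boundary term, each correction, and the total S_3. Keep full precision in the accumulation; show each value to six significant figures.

S_3 ≈ 168.192

∫_6^25 x·e^(−x/28) dx evaluates to 160.702.
Boundary: ½(f(6) + f(25)) = ½(4.84271 + 10.2371) = 7.53990.
Integral + boundary = 168.242.
Order-1 term: 1/12 · (0.0438733 − 0.634164) = -0.0491909.
Running total after k=1: 168.192.
Order-2 term: −1/720 · (0.00110056 − 0.00286786) = 2.45457e-06.
Running total after k=2: 168.192.
Order-3 term: 1/30240 · (2.73618e-06 − 6.28422e-06) = -1.17329e-10.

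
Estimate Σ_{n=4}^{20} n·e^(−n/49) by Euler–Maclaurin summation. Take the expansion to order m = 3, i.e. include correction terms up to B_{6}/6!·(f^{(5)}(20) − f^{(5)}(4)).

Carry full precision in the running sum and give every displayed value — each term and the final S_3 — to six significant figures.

Integral: ∫_4^20 x·e^(−x/49) dx = 145.496.
Boundary: ½(f(4) + f(20)) = ½(3.68644 + 13.2974) = 8.49192.
Integral + boundary = 153.988.
Order-1 term: 1/12 · (0.393495 − 0.846377) = -0.0377402.
Partial sum through k=1: 153.950.
Order-2 term: −1/720 · (0.000717716 − 0.00112020) = 5.59005e-07.
Partial sum through k=2: 153.950.
Order-3 term: 1/30240 · (5.29589e-07 − 7.86292e-07) = -8.48886e-12.

S_3 ≈ 153.950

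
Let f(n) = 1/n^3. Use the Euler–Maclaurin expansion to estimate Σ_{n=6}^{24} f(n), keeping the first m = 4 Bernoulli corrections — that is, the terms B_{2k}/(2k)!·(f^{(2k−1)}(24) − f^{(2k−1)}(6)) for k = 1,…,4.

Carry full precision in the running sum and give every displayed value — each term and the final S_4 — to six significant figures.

∫_6^24 1/x^3 dx evaluates to 0.0130208.
½[f(6) + f(24)] = ½[0.00462963 + 7.23380e-05] = 0.00235098.
Running total after boundary: 0.0153718.
Order-1 term: 1/12 · (-9.04225e-06 − (-0.00231481)) = 0.000192148.
After k=1: 0.0155640.
Order-2 term: −1/720 · (-3.13967e-07 − (-0.00128601)) = -1.78569e-06.
After k=2: 0.0155622.
Order-3 term: 1/30240 · (-2.28934e-08 − (-0.00150034)) = 4.96138e-08.
After k=3: 0.0155622.
Order-4 term: −1/1209600 · (-2.86168e-09 − (-0.00300069)) = -2.48072e-09.

S_4 ≈ 0.0155622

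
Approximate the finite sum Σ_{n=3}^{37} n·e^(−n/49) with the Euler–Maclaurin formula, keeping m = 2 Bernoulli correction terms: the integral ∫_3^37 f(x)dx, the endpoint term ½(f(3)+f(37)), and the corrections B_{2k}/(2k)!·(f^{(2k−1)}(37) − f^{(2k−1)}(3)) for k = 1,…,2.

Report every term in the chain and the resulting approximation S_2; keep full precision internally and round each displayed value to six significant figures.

S_2 ≈ 426.298

∫_3^37 x·e^(−x/49) dx evaluates to 416.257.
Boundary: ½(f(3) + f(37)) = ½(2.82184 + 17.3886) = 10.1052.
So far: 426.362.
k=1: B_{2}/(2)! × [f^{(1)}(37) − f^{(1)}(3)] = 1/12 × (0.115093 − 0.883024) = -0.0639942.
Running total after k=1: 426.298.
k=2: B_{4}/(4)! × [f^{(3)}(37) − f^{(3)}(3)] = −1/720 × (0.000439408 − 0.00115129) = 9.88725e-07.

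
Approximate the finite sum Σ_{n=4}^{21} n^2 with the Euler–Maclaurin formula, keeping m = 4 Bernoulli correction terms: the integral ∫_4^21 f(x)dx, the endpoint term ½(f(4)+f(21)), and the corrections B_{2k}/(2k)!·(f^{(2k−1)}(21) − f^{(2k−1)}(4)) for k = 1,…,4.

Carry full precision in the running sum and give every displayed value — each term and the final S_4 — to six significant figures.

Integral: ∫_4^21 x^2 dx = 3065.67.
½[f(4) + f(21)] = ½[16.0000 + 441.000] = 228.500.
Integral + boundary = 3294.17.
Order-1 term: 1/12 · (42.0000 − 8.00000) = 2.83333.
Running total after k=1: 3297.00.
Order-2 term: −1/720 · (0.00000 − 0.00000) = 0.00000.
Running total after k=2: 3297.00.
Order-3 term: 1/30240 · (0.00000 − 0.00000) = 0.00000.
Running total after k=3: 3297.00.
Order-4 term: −1/1209600 · (0.00000 − 0.00000) = 0.00000.

S_4 ≈ 3297.00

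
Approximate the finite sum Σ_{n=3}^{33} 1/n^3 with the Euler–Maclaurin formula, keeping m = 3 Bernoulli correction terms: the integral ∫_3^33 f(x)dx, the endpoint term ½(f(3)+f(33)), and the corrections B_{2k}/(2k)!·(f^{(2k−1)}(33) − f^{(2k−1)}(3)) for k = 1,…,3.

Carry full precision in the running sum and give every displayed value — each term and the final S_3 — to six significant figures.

∫_3^33 1/x^3 dx evaluates to 0.0550964.
Endpoint term: (f(3) + f(33))/2 = (0.0370370 + 2.78265e-05)/2 = 0.0185324.
So far: 0.0736289.
k=1: B_{2}/(2)! × [f^{(1)}(33) − f^{(1)}(3)] = 1/12 × (-2.52968e-06 − (-0.0370370)) = 0.00308621.
After k=1: 0.0767151.
k=2: B_{4}/(4)! × [f^{(3)}(33) − f^{(3)}(3)] = −1/720 × (-4.64588e-08 − (-0.0823045)) = -0.000114312.
After k=2: 0.0766007.
k=3: B_{6}/(6)! × [f^{(5)}(33) − f^{(5)}(3)] = 1/30240 × (-1.79180e-09 − (-0.384088)) = 1.27013e-05.

S_3 ≈ 0.0766134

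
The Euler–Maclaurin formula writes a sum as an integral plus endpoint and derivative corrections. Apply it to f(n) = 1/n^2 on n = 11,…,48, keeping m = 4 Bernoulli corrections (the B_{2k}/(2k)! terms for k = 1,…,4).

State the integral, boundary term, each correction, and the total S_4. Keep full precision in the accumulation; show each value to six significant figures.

∫_11^48 1/x^2 dx evaluates to 0.0700758.
Boundary: ½(f(11) + f(48)) = ½(0.00826446 + 0.000434028) = 0.00434925.
Running total after boundary: 0.0744250.
k=1: B_{2}/(2)! × [f^{(1)}(48) − f^{(1)}(11)] = 1/12 × (-1.80845e-05 − (-0.00150263)) = 0.000123712.
After k=1: 0.0745487.
k=2: B_{4}/(4)! × [f^{(3)}(48) − f^{(3)}(11)] = −1/720 × (-9.41901e-08 − (-0.000149021)) = -2.06843e-07.
After k=2: 0.0745485.
k=3: B_{6}/(6)! × [f^{(5)}(48) − f^{(5)}(11)] = 1/30240 × (-1.22643e-09 − (-3.69474e-05)) = 1.22176e-09.
After k=3: 0.0745485.
k=4: B_{8}/(8)! × [f^{(7)}(48) − f^{(7)}(11)] = −1/1209600 × (-2.98091e-11 − (-1.70996e-05)) = -1.41366e-11.

S_4 ≈ 0.0745485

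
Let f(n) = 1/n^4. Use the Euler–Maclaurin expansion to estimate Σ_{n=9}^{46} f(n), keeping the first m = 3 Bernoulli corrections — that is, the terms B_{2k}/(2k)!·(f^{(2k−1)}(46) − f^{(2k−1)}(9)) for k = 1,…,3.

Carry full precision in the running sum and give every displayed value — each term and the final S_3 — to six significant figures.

The integral term ∫_9^46 1/x^4 dx = 0.000453823.
Endpoint term: (f(9) + f(46))/2 = (0.000152416 + 2.23341e-07)/2 = 7.63196e-05.
So far: 0.000530142.
Correction k=1: B_{2}/2! · (f^{(1)}(46) − f^{(1)}(9)) = 1/12 · (-1.94210e-08 − (-6.77404e-05)) = 5.64341e-06.
After k=1: 0.000535786.
Correction k=2: B_{4}/4! · (f^{(3)}(46) − f^{(3)}(9)) = −1/720 · (-2.75345e-10 − (-2.50890e-05)) = -3.48455e-08.
After k=2: 0.000535751.
Correction k=3: B_{6}/6! · (f^{(5)}(46) − f^{(5)}(9)) = 1/30240 · (-7.28700e-12 − (-1.73455e-05)) = 5.73594e-10.

S_3 ≈ 0.000535752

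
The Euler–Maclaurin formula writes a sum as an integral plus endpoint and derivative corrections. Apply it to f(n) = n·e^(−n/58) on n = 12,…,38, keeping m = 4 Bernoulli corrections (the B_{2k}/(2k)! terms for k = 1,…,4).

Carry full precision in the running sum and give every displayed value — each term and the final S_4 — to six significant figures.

S_4 ≈ 424.154

The integral term ∫_12^38 x·e^(−x/58) dx = 409.446.
Endpoint term: (f(12) + f(38))/2 = (9.75725 + 19.7354)/2 = 14.7463.
Running total after boundary: 424.193.
k=1: B_{2}/(2)! × [f^{(1)}(38) − f^{(1)}(12)] = 1/12 × (0.179087 − 0.644875) = -0.0388157.
Partial sum through k=1: 424.154.
k=2: B_{4}/(4)! × [f^{(3)}(38) − f^{(3)}(12)] = −1/720 × (0.000362007 − 0.000675114) = 4.34870e-07.
Partial sum through k=2: 424.154.
k=3: B_{6}/(6)! × [f^{(5)}(38) − f^{(5)}(12)] = 1/30240 × (1.99399e-07 − 3.44390e-07) = -4.79469e-12.
Partial sum through k=3: 424.154.
k=4: B_{8}/(8)! × [f^{(7)}(38) − f^{(7)}(12)] = −1/1209600 × (8.65594e-11 − 1.45093e-10) = 4.83908e-17.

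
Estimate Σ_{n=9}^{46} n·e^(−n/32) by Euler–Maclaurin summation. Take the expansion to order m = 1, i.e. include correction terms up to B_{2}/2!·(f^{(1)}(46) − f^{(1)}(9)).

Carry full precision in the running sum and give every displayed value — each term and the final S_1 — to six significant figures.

∫_9^46 x·e^(−x/32) dx evaluates to 397.498.
Boundary: ½(f(9) + f(46)) = ½(6.79356 + 10.9260) = 8.85976.
Running total after boundary: 406.357.
k=1: B_{2}/(2)! × [f^{(1)}(46) − f^{(1)}(9)] = 1/12 × (-0.103915 − 0.542541) = -0.0538714.

S_1 ≈ 406.303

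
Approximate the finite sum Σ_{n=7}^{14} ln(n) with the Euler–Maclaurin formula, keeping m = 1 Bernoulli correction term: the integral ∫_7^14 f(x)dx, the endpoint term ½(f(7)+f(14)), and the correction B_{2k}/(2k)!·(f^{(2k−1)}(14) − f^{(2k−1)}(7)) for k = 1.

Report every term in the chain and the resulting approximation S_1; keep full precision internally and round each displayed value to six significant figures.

The integral term ∫_7^14 ln(x) dx = 16.3254.
½[f(7) + f(14)] = ½[1.94591 + 2.63906] = 2.29248.
So far: 18.6179.
Correction k=1: B_{2}/2! · (f^{(1)}(14) − f^{(1)}(7)) = 1/12 · (0.0714286 − 0.142857) = -0.00595238.

S_1 ≈ 18.6120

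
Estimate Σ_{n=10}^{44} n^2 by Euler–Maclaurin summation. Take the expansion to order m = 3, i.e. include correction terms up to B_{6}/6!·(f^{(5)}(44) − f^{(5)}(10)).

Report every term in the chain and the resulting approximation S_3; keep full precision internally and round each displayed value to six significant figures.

S_3 ≈ 29085.0

The integral term ∫_10^44 x^2 dx = 28061.3.
Endpoint term: (f(10) + f(44))/2 = (100.000 + 1936.00)/2 = 1018.00.
Running total after boundary: 29079.3.
k=1: B_{2}/(2)! × [f^{(1)}(44) − f^{(1)}(10)] = 1/12 × (88.0000 − 20.0000) = 5.66667.
Running total after k=1: 29085.0.
k=2: B_{4}/(4)! × [f^{(3)}(44) − f^{(3)}(10)] = −1/720 × (0.00000 − 0.00000) = 0.00000.
Running total after k=2: 29085.0.
k=3: B_{6}/(6)! × [f^{(5)}(44) − f^{(5)}(10)] = 1/30240 × (0.00000 − 0.00000) = 0.00000.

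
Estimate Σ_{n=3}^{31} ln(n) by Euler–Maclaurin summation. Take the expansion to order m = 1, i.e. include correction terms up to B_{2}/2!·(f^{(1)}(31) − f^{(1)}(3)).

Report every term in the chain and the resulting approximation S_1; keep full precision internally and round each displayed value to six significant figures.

S_1 ≈ 77.3990

Integral: ∫_3^31 ln(x) dx = 75.1578.
½[f(3) + f(31)] = ½[1.09861 + 3.43399] = 2.26630.
Integral + boundary = 77.4241.
k=1: B_{2}/(2)! × [f^{(1)}(31) − f^{(1)}(3)] = 1/12 × (0.0322581 − 0.333333) = -0.0250896.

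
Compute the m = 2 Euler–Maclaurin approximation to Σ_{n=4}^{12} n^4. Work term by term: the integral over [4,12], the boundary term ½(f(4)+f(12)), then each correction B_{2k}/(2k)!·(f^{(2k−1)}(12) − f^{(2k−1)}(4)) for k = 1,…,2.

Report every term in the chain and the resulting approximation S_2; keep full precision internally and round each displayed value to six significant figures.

S_2 ≈ 60612.0

The integral term ∫_4^12 x^4 dx = 49561.6.
Endpoint term: (f(4) + f(12))/2 = (256.000 + 20736.0)/2 = 10496.0.
Running total after boundary: 60057.6.
k=1: B_{2}/(2)! × [f^{(1)}(12) − f^{(1)}(4)] = 1/12 × (6912.00 − 256.000) = 554.667.
After k=1: 60612.3.
k=2: B_{4}/(4)! × [f^{(3)}(12) − f^{(3)}(4)] = −1/720 × (288.000 − 96.0000) = -0.266667.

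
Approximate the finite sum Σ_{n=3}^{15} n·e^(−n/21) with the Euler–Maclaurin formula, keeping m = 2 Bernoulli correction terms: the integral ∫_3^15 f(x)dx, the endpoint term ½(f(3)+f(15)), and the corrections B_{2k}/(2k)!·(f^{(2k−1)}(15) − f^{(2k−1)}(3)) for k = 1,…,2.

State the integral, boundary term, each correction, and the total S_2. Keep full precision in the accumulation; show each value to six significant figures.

S_2 ≈ 71.7346

The integral term ∫_3^15 x·e^(−x/21) dx = 66.8130.
½[f(3) + f(15)] = ½[2.60063 + 7.34312] = 4.97188.
So far: 71.7848.
k=1: B_{2}/(2)! × [f^{(1)}(15) − f^{(1)}(3)] = 1/12 × (0.139869 − 0.743038) = -0.0502641.
Partial sum through k=1: 71.7346.
k=2: B_{4}/(4)! × [f^{(3)}(15) − f^{(3)}(3)] = −1/720 × (0.00253731 − 0.00561631) = 4.27640e-06.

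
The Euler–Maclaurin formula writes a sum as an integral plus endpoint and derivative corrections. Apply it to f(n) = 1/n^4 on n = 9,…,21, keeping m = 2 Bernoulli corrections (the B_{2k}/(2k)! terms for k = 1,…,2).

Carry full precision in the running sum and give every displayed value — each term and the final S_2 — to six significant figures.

Integral: ∫_9^21 1/x^4 dx = 0.000421254.
Endpoint term: (f(9) + f(21))/2 = (0.000152416 + 5.14189e-06)/2 = 7.87788e-05.
So far: 0.000500033.
Correction k=1: B_{2}/2! · (f^{(1)}(21) − f^{(1)}(9)) = 1/12 · (-9.79408e-07 − (-6.77404e-05)) = 5.56341e-06.
Running total after k=1: 0.000505596.
Correction k=2: B_{4}/4! · (f^{(3)}(21) − f^{(3)}(9)) = −1/720 · (-6.66264e-08 − (-2.50890e-05)) = -3.47533e-08.

S_2 ≈ 0.000505562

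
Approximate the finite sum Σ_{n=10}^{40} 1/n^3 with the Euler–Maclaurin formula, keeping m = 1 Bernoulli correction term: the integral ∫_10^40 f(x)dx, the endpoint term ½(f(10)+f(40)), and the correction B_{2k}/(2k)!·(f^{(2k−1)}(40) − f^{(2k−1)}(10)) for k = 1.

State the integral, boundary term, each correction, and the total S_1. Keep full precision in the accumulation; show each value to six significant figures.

The integral term ∫_10^40 1/x^3 dx = 0.00468750.
Endpoint term: (f(10) + f(40))/2 = (0.00100000 + 1.56250e-05)/2 = 0.000507813.
Running total after boundary: 0.00519531.
Order-1 term: 1/12 · (-1.17187e-06 − (-0.000300000)) = 2.49023e-05.

S_1 ≈ 0.00522021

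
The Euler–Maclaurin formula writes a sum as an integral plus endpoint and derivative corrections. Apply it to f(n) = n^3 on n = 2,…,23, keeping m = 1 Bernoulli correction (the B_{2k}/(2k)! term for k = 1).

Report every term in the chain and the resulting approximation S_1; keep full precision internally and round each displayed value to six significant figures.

The integral term ∫_2^23 x^3 dx = 69956.2.
Endpoint term: (f(2) + f(23))/2 = (8.00000 + 12167.0)/2 = 6087.50.
So far: 76043.8.
k=1: B_{2}/(2)! × [f^{(1)}(23) − f^{(1)}(2)] = 1/12 × (1587.00 − 12.0000) = 131.250.

S_1 ≈ 76175.0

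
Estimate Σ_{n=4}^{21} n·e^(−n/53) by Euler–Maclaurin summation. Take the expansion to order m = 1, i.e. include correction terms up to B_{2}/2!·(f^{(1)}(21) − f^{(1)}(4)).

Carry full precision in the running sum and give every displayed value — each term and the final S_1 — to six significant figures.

S_1 ≈ 171.339

Integral: ∫_4^21 x·e^(−x/53) dx = 162.457.
Endpoint term: (f(4) + f(21))/2 = (3.70922 + 14.1299)/2 = 8.91958.
So far: 171.376.
k=1: B_{2}/(2)! × [f^{(1)}(21) − f^{(1)}(4)] = 1/12 × (0.406252 − 0.857321) = -0.0375891.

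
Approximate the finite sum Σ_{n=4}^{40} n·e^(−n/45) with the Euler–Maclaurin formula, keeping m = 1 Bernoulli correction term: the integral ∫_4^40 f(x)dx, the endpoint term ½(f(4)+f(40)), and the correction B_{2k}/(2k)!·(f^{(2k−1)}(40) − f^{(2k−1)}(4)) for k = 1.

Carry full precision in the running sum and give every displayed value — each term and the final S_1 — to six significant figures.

The integral term ∫_4^40 x·e^(−x/45) dx = 444.954.
½[f(4) + f(40)] = ½[3.65979 + 16.4445] = 10.0521.
Running total after boundary: 455.006.
k=1: B_{2}/(2)! × [f^{(1)}(40) − f^{(1)}(4)] = 1/12 × (0.0456791 − 0.833619) = -0.0656616.

S_1 ≈ 454.941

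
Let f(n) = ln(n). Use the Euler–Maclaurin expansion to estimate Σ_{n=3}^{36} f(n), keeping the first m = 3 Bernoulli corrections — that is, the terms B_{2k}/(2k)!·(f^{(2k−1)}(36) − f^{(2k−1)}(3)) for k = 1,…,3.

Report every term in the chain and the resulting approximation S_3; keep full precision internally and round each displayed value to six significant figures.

∫_3^36 ln(x) dx evaluates to 92.7108.
Endpoint term: (f(3) + f(36))/2 = (1.09861 + 3.58352)/2 = 2.34107.
So far: 95.0519.
Order-1 term: 1/12 · (0.0277778 − 0.333333) = -0.0254630.
Running total after k=1: 95.0264.
Order-2 term: −1/720 · (4.28669e-05 − 0.0740741) = 0.000102821.
Running total after k=2: 95.0266.
Order-3 term: 1/30240 · (3.96916e-07 − 0.0987654) = -3.26604e-06.

S_3 ≈ 95.0265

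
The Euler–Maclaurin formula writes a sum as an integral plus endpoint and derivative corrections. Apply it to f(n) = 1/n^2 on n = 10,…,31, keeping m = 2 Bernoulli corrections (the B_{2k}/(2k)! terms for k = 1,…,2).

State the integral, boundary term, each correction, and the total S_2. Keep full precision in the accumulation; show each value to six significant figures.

∫_10^31 1/x^2 dx evaluates to 0.0677419.
Endpoint term: (f(10) + f(31))/2 = (0.0100000 + 0.00104058)/2 = 0.00552029.
Running total after boundary: 0.0732622.
Order-1 term: 1/12 · (-6.71344e-05 − (-0.00200000)) = 0.000161072.
After k=1: 0.0734233.
Order-2 term: −1/720 · (-8.38306e-07 − (-0.000240000)) = -3.32169e-07.

S_2 ≈ 0.0734230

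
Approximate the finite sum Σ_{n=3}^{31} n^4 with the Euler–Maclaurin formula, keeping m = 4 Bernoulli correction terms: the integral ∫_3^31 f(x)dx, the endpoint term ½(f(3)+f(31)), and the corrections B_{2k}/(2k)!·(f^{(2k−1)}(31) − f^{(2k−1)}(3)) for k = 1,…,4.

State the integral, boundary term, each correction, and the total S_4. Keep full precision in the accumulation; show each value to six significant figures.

The integral term ∫_3^31 x^4 dx = 5.72578e+06.
Endpoint term: (f(3) + f(31))/2 = (81.0000 + 923521)/2 = 461801.
So far: 6.18758e+06.
Order-1 term: 1/12 · (119164 − 108.000) = 9921.33.
Partial sum through k=1: 6.19750e+06.
Order-2 term: −1/720 · (744.000 − 72.0000) = -0.933333.
Partial sum through k=2: 6.19750e+06.
Order-3 term: 1/30240 · (0.00000 − 0.00000) = 0.00000.
Partial sum through k=3: 6.19750e+06.
Order-4 term: −1/1209600 · (0.00000 − 0.00000) = 0.00000.

S_4 ≈ 6.19750e+06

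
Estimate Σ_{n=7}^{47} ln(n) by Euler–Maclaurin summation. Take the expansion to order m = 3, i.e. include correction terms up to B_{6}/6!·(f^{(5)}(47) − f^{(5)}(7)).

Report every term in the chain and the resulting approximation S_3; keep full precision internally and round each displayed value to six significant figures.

S_3 ≈ 130.223

∫_7^47 ln(x) dx evaluates to 127.336.
½[f(7) + f(47)] = ½[1.94591 + 3.85015] = 2.89803.
So far: 130.234.
k=1: B_{2}/(2)! × [f^{(1)}(47) − f^{(1)}(7)] = 1/12 × (0.0212766 − 0.142857) = -0.0101317.
After k=1: 130.223.
k=2: B_{4}/(4)! × [f^{(3)}(47) − f^{(3)}(7)] = −1/720 × (1.92636e-05 − 0.00583090) = 8.07172e-06.
After k=2: 130.223.
k=3: B_{6}/(6)! × [f^{(5)}(47) − f^{(5)}(7)] = 1/30240 × (1.04646e-07 − 0.00142798) = -4.72180e-08.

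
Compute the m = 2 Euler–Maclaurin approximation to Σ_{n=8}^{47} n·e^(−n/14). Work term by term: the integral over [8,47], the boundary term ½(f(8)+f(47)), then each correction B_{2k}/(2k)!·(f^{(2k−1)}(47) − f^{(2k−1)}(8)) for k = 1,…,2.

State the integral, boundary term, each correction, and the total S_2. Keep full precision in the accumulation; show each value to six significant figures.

S_2 ≈ 147.235

∫_8^47 x·e^(−x/14) dx evaluates to 144.184.
½[f(8) + f(47)] = ½[4.51774 + 1.63723] = 3.07749.
Running total after boundary: 147.262.
k=1: B_{2}/(2)! × [f^{(1)}(47) − f^{(1)}(8)] = 1/12 × (-0.0821102 − 0.242022) = -0.0270110.
Running total after k=1: 147.235.
k=2: B_{4}/(4)! × [f^{(3)}(47) − f^{(3)}(8)] = −1/720 × (-6.34742e-05 − 0.00699724) = 9.80654e-06.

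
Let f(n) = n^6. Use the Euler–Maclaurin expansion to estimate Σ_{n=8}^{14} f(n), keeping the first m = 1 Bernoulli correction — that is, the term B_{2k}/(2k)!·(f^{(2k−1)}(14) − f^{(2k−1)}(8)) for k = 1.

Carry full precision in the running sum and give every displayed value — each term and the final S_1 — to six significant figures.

S_1 ≈ 1.89078e+07

Integral: ∫_8^14 x^6 dx = 1.47595e+07.
Endpoint term: (f(8) + f(14))/2 = (262144 + 7.52954e+06)/2 = 3.89584e+06.
Integral + boundary = 1.86553e+07.
k=1: B_{2}/(2)! × [f^{(1)}(14) − f^{(1)}(8)] = 1/12 × (3.22694e+06 − 196608) = 252528.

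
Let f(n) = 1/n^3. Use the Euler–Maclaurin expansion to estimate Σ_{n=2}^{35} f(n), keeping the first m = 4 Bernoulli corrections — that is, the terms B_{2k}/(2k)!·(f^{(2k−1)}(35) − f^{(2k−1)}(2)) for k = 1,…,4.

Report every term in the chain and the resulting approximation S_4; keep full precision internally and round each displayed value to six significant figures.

The integral term ∫_2^35 1/x^3 dx = 0.124592.
½[f(2) + f(35)] = ½[0.125000 + 2.33236e-05] = 0.0625117.
So far: 0.187103.
Correction k=1: B_{2}/2! · (f^{(1)}(35) − f^{(1)}(2)) = 1/12 · (-1.99917e-06 − (-0.187500)) = 0.0156248.
Partial sum through k=1: 0.202728.
Correction k=2: B_{4}/4! · (f^{(3)}(35) − f^{(3)}(2)) = −1/720 · (-3.26395e-08 − (-0.937500)) = -0.00130208.
Partial sum through k=2: 0.201426.
Correction k=3: B_{6}/6! · (f^{(5)}(35) − f^{(5)}(2)) = 1/30240 · (-1.11907e-09 − (-9.84375)) = 0.000325521.
Partial sum through k=3: 0.201752.
Correction k=4: B_{8}/8! · (f^{(7)}(35) − f^{(7)}(2)) = −1/1209600 · (-6.57737e-11 − (-177.188)) = -0.000146484.

S_4 ≈ 0.201605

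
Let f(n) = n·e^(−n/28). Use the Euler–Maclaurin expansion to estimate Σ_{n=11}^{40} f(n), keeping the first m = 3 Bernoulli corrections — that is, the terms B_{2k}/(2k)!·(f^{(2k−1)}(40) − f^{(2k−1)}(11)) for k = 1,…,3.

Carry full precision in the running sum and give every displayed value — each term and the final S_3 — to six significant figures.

S_3 ≈ 289.405

Integral: ∫_11^40 x·e^(−x/28) dx = 280.941.
Boundary: ½(f(11) + f(40)) = ½(7.42638 + 9.58604) = 8.50621.
Running total after boundary: 289.447.
Order-1 term: 1/12 · (-0.102708 − 0.409897) = -0.0427171.
Partial sum through k=1: 289.405.
Order-2 term: −1/720 · (0.000480350 − 0.00224509) = 2.45102e-06.
Partial sum through k=2: 289.405.
Order-3 term: 1/30240 · (1.39248e-06 − 5.06039e-06) = -1.21293e-10.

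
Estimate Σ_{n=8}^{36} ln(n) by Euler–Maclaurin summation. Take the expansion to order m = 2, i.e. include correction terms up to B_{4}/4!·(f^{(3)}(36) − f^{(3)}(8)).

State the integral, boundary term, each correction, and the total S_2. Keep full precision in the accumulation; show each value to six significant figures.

S_2 ≈ 87.1945

Integral: ∫_8^36 ln(x) dx = 84.3711.
½[f(8) + f(36)] = ½[2.07944 + 3.58352] = 2.83148.
Running total after boundary: 87.2026.
Order-1 term: 1/12 · (0.0277778 − 0.125000) = -0.00810185.
After k=1: 87.1945.
Order-2 term: −1/720 · (4.28669e-05 − 0.00390625) = 5.36581e-06.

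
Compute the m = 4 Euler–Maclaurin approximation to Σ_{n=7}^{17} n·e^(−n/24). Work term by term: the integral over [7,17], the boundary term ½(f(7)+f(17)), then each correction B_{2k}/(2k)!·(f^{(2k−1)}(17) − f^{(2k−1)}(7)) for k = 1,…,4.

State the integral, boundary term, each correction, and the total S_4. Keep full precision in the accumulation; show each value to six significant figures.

S_4 ≈ 77.9645

∫_7^17 x·e^(−x/24) dx evaluates to 71.1962.
½[f(7) + f(17)] = ½[5.22912 + 8.37189] = 6.80051.
Integral + boundary = 77.9967.
k=1: B_{2}/(2)! × [f^{(1)}(17) − f^{(1)}(7)] = 1/12 × (0.143635 − 0.529137) = -0.0321252.
Partial sum through k=1: 77.9645.
k=2: B_{4}/(4)! × [f^{(3)}(17) − f^{(3)}(7)] = −1/720 × (0.00195931 − 0.00351245) = 2.15714e-06.
Partial sum through k=2: 77.9645.
k=3: B_{6}/(6)! × [f^{(5)}(17) − f^{(5)}(7)] = 1/30240 × (6.37024e-06 − 1.06012e-05) = -1.39911e-10.
Partial sum through k=3: 77.9645.
k=4: B_{8}/(8)! × [f^{(7)}(17) − f^{(7)}(7)] = −1/1209600 × (1.62134e-08 − 2.62227e-08) = 8.27495e-15.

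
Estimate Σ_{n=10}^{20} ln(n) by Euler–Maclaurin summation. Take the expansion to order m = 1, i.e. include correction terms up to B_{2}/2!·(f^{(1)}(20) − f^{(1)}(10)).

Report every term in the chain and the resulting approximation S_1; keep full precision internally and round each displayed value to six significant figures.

The integral term ∫_10^20 ln(x) dx = 26.8888.
Boundary: ½(f(10) + f(20)) = ½(2.30259 + 2.99573) = 2.64916.
Integral + boundary = 29.5380.
Order-1 term: 1/12 · (0.0500000 − 0.100000) = -0.00416667.

S_1 ≈ 29.5338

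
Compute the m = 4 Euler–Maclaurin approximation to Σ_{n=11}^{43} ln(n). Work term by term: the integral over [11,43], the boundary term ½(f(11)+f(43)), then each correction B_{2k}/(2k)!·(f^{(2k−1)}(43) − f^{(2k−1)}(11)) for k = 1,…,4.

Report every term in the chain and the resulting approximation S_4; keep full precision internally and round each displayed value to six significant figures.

Integral: ∫_11^43 ln(x) dx = 103.355.
Endpoint term: (f(11) + f(43))/2 = (2.39790 + 3.76120)/2 = 3.07955.
Running total after boundary: 106.434.
k=1: B_{2}/(2)! × [f^{(1)}(43) − f^{(1)}(11)] = 1/12 × (0.0232558 − 0.0909091) = -0.00563777.
After k=1: 106.429.
k=2: B_{4}/(4)! × [f^{(3)}(43) − f^{(3)}(11)] = −1/720 × (2.51550e-05 − 0.00150263) = 2.05205e-06.
After k=2: 106.429.
k=3: B_{6}/(6)! × [f^{(5)}(43) − f^{(5)}(11)] = 1/30240 × (1.63256e-07 − 0.000149021) = -4.92255e-09.
After k=3: 106.429.
k=4: B_{8}/(8)! × [f^{(7)}(43) − f^{(7)}(11)] = −1/1209600 × (2.64883e-09 − 3.69474e-05) = 3.05429e-11.

S_4 ≈ 106.429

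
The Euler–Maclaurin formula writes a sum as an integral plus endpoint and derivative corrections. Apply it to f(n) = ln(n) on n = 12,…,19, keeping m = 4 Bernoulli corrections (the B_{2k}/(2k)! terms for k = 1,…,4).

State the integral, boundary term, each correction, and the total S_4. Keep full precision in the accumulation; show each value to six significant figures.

S_4 ≈ 21.8376

∫_12^19 ln(x) dx evaluates to 19.1255.
Boundary: ½(f(12) + f(19)) = ½(2.48491 + 2.94444) = 2.71467.
Running total after boundary: 21.8401.
Order-1 term: 1/12 · (0.0526316 − 0.0833333) = -0.00255848.
Partial sum through k=1: 21.8376.
Order-2 term: −1/720 · (0.000291588 − 0.00115741) = 1.20253e-06.
Partial sum through k=2: 21.8376.
Order-3 term: 1/30240 · (9.69267e-06 − 9.64506e-05) = -2.86898e-09.
Partial sum through k=3: 21.8376.
Order-4 term: −1/1209600 · (8.05485e-07 − 2.00939e-05) = 1.59461e-11.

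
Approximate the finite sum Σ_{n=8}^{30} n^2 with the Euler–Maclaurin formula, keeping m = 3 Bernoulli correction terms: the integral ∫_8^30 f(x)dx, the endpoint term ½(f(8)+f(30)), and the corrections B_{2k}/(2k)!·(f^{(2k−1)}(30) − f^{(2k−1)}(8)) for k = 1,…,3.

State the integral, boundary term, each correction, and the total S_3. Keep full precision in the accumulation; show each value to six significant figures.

∫_8^30 x^2 dx evaluates to 8829.33.
½[f(8) + f(30)] = ½[64.0000 + 900.000] = 482.000.
Running total after boundary: 9311.33.
k=1: B_{2}/(2)! × [f^{(1)}(30) − f^{(1)}(8)] = 1/12 × (60.0000 − 16.0000) = 3.66667.
Partial sum through k=1: 9315.00.
k=2: B_{4}/(4)! × [f^{(3)}(30) − f^{(3)}(8)] = −1/720 × (0.00000 − 0.00000) = 0.00000.
Partial sum through k=2: 9315.00.
k=3: B_{6}/(6)! × [f^{(5)}(30) − f^{(5)}(8)] = 1/30240 × (0.00000 − 0.00000) = 0.00000.

S_3 ≈ 9315.00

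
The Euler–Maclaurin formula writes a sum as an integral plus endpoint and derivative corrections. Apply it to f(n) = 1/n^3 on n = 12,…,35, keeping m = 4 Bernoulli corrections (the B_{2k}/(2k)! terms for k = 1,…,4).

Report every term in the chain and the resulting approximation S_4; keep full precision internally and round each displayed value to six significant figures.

∫_12^35 1/x^3 dx evaluates to 0.00306406.
Endpoint term: (f(12) + f(35))/2 = (0.000578704 + 2.33236e-05)/2 = 0.000301014.
So far: 0.00336507.
Correction k=1: B_{2}/2! · (f^{(1)}(35) − f^{(1)}(12)) = 1/12 · (-1.99917e-06 − (-0.000144676)) = 1.18897e-05.
After k=1: 0.00337696.
Correction k=2: B_{4}/4! · (f^{(3)}(35) − f^{(3)}(12)) = −1/720 · (-3.26395e-08 − (-2.00939e-05)) = -2.78628e-08.
After k=2: 0.00337693.
Correction k=3: B_{6}/6! · (f^{(5)}(35) − f^{(5)}(12)) = 1/30240 · (-1.11907e-09 − (-5.86071e-06)) = 1.93770e-10.
After k=3: 0.00337693.
Correction k=4: B_{8}/8! · (f^{(7)}(35) − f^{(7)}(12)) = −1/1209600 · (-6.57737e-11 − (-2.93036e-06)) = -2.42253e-12.

S_4 ≈ 0.00337693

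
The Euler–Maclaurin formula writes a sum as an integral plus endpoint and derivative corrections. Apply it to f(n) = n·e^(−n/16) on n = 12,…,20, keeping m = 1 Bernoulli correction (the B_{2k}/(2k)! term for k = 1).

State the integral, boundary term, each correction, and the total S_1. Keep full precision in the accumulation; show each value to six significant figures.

S_1 ≈ 52.2769

The integral term ∫_12^20 x·e^(−x/16) dx = 46.5935.
Boundary: ½(f(12) + f(20)) = ½(5.66840 + 5.73010) = 5.69925.
So far: 52.2927.
Order-1 term: 1/12 · (-0.0716262 − 0.118092) = -0.0158098.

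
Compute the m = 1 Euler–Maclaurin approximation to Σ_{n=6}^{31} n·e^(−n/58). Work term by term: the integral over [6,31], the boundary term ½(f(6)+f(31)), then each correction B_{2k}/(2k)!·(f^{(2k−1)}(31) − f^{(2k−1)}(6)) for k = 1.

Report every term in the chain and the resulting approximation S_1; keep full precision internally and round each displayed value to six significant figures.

∫_6^31 x·e^(−x/58) dx evaluates to 322.406.
½[f(6) + f(31)] = ½[5.41034 + 18.1651] = 11.7877.
So far: 334.193.
Correction k=1: B_{2}/2! · (f^{(1)}(31) − f^{(1)}(6)) = 1/12 · (0.272780 − 0.808441) = -0.0446384.

S_1 ≈ 334.149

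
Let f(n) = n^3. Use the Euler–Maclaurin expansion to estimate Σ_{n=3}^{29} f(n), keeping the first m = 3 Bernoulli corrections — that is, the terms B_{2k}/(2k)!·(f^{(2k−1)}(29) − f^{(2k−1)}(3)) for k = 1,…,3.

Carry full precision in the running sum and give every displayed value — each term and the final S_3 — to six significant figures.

S_3 ≈ 189216

Integral: ∫_3^29 x^3 dx = 176800.
Endpoint term: (f(3) + f(29))/2 = (27.0000 + 24389.0)/2 = 12208.0.
So far: 189008.
Correction k=1: B_{2}/2! · (f^{(1)}(29) − f^{(1)}(3)) = 1/12 · (2523.00 − 27.0000) = 208.000.
Partial sum through k=1: 189216.
Correction k=2: B_{4}/4! · (f^{(3)}(29) − f^{(3)}(3)) = −1/720 · (6.00000 − 6.00000) = 0.00000.
Partial sum through k=2: 189216.
Correction k=3: B_{6}/6! · (f^{(5)}(29) − f^{(5)}(3)) = 1/30240 · (0.00000 − 0.00000) = 0.00000.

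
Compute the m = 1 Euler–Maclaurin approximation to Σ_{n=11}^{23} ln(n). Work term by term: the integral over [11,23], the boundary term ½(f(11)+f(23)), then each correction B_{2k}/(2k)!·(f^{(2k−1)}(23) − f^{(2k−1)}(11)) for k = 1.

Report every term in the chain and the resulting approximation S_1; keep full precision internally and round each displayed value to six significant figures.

S_1 ≈ 36.5023

∫_11^23 ln(x) dx evaluates to 33.7395.
Endpoint term: (f(11) + f(23))/2 = (2.39790 + 3.13549)/2 = 2.76669.
Running total after boundary: 36.5062.
Correction k=1: B_{2}/2! · (f^{(1)}(23) − f^{(1)}(11)) = 1/12 · (0.0434783 − 0.0909091) = -0.00395257.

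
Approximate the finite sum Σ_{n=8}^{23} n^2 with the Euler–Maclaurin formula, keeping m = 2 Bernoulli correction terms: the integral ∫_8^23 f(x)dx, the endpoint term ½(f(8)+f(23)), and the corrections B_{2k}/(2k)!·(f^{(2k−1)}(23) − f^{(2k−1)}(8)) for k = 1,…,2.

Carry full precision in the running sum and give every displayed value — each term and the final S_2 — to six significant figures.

S_2 ≈ 4184.00

∫_8^23 x^2 dx evaluates to 3885.00.
Boundary: ½(f(8) + f(23)) = ½(64.0000 + 529.000) = 296.500.
Running total after boundary: 4181.50.
Correction k=1: B_{2}/2! · (f^{(1)}(23) − f^{(1)}(8)) = 1/12 · (46.0000 − 16.0000) = 2.50000.
Partial sum through k=1: 4184.00.
Correction k=2: B_{4}/4! · (f^{(3)}(23) − f^{(3)}(8)) = −1/720 · (0.00000 − 0.00000) = 0.00000.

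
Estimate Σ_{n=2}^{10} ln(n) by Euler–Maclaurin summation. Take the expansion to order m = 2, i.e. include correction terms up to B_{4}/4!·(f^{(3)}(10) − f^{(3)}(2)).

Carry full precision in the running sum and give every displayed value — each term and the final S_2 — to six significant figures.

Integral: ∫_2^10 ln(x) dx = 13.6396.
½[f(2) + f(10)] = ½[0.693147 + 2.30259] = 1.49787.
Running total after boundary: 15.1374.
Correction k=1: B_{2}/2! · (f^{(1)}(10) − f^{(1)}(2)) = 1/12 · (0.100000 − 0.500000) = -0.0333333.
Running total after k=1: 15.1041.
Correction k=2: B_{4}/4! · (f^{(3)}(10) − f^{(3)}(2)) = −1/720 · (0.00200000 − 0.250000) = 0.000344444.

S_2 ≈ 15.1044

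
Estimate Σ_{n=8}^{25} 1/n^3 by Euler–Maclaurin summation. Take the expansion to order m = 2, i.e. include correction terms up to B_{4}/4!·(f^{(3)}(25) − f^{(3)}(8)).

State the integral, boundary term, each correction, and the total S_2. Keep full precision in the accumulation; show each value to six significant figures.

S_2 ≈ 0.00808114

∫_8^25 1/x^3 dx evaluates to 0.00701250.
½[f(8) + f(25)] = ½[0.00195312 + 6.40000e-05] = 0.00100856.
Integral + boundary = 0.00802106.
Order-1 term: 1/12 · (-7.68000e-06 − (-0.000732422)) = 6.03952e-05.
Running total after k=1: 0.00808146.
Order-2 term: −1/720 · (-2.45760e-07 − (-0.000228882)) = -3.17550e-07.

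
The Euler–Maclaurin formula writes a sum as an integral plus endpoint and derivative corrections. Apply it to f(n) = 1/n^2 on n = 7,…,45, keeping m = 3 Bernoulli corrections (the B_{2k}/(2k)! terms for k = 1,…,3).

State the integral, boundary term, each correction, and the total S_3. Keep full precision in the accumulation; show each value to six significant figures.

Integral: ∫_7^45 1/x^2 dx = 0.120635.
Boundary: ½(f(7) + f(45)) = ½(0.0204082 + 0.000493827) = 0.0104510.
Running total after boundary: 0.131086.
k=1: B_{2}/(2)! × [f^{(1)}(45) − f^{(1)}(7)] = 1/12 × (-2.19479e-05 − (-0.00583090)) = 0.000484080.
After k=1: 0.131570.
k=2: B_{4}/(4)! × [f^{(3)}(45) − f^{(3)}(7)] = −1/720 × (-1.30061e-07 − (-0.00142798)) = -1.98312e-06.
After k=2: 0.131568.
k=3: B_{6}/(6)! × [f^{(5)}(45) − f^{(5)}(7)] = 1/30240 × (-1.92684e-09 − (-0.000874271)) = 2.89110e-08.

S_3 ≈ 0.131568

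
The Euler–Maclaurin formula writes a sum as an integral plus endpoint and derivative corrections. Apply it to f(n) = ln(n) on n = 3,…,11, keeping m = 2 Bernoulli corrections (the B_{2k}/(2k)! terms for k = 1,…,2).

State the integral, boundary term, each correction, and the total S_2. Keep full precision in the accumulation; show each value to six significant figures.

∫_3^11 ln(x) dx evaluates to 15.0810.
Boundary: ½(f(3) + f(11)) = ½(1.09861 + 2.39790) = 1.74825.
So far: 16.8293.
Correction k=1: B_{2}/2! · (f^{(1)}(11) − f^{(1)}(3)) = 1/12 · (0.0909091 − 0.333333) = -0.0202020.
After k=1: 16.8091.
Correction k=2: B_{4}/4! · (f^{(3)}(11) − f^{(3)}(3)) = −1/720 · (0.00150263 − 0.0740741) = 0.000100794.

S_2 ≈ 16.8092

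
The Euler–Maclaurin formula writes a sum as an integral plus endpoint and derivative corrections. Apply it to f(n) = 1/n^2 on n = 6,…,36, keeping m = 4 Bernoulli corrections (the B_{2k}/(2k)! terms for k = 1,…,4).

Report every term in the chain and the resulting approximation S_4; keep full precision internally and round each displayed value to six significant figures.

S_4 ≈ 0.153927

The integral term ∫_6^36 1/x^2 dx = 0.138889.
Endpoint term: (f(6) + f(36))/2 = (0.0277778 + 0.000771605)/2 = 0.0142747.
Running total after boundary: 0.153164.
k=1: B_{2}/(2)! × [f^{(1)}(36) − f^{(1)}(6)] = 1/12 × (-4.28669e-05 − (-0.00925926)) = 0.000768033.
Running total after k=1: 0.153932.
k=2: B_{4}/(4)! × [f^{(3)}(36) − f^{(3)}(6)] = −1/720 × (-3.96916e-07 − (-0.00308642)) = -4.28614e-06.
Running total after k=2: 0.153927.
k=3: B_{6}/(6)! × [f^{(5)}(36) − f^{(5)}(6)] = 1/30240 × (-9.18787e-09 − (-0.00257202)) = 8.50532e-08.
Running total after k=3: 0.153927.
k=4: B_{8}/(8)! × [f^{(7)}(36) − f^{(7)}(6)] = −1/1209600 × (-3.97007e-10 − (-0.00400091)) = -3.30763e-09.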